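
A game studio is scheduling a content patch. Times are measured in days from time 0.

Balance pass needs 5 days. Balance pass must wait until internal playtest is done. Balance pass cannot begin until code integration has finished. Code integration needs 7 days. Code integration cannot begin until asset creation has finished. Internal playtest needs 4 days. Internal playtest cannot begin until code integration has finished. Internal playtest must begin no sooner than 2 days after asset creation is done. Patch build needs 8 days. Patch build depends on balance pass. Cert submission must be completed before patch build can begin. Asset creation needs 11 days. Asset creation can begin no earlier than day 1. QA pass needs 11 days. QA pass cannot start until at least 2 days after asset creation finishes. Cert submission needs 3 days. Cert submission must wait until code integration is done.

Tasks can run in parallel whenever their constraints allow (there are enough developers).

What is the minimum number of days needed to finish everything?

Asset creation waits on its own release at day 1, so it starts at day 1 and finishes at 1 + 11 = day 12.
After asset creation (finishes day 12, plus 2-day gap → day 14), QA pass can start at day 14 and finishes at day 25.
Code integration cannot begin until asset creation (finishes day 12). It runs from day 12 to 12 + 7 = day 19.
Cert submission cannot begin until code integration (finishes day 19). It runs from day 19 to 19 + 3 = day 22.
Internal playtest needs all of code integration (finishes day 19); asset creation (finishes day 12, plus 2-day gap → day 14). That puts its earliest start at day 19; it finishes at 19 + 4 = day 23.
Balance pass has to wait for internal playtest (finishes day 23); code integration (finishes day 19). The latest of these is day 23, so balance pass runs day 23 to 23 + 5 = day 28.
Patch build has to wait for balance pass (finishes day 28); cert submission (finishes day 22). The latest of these is day 28, so patch build runs day 28 to 28 + 8 = day 36.
All tasks are finished once the last one completes. Finish times: Asset creation at 12, Code integration at 19, Internal playtest at 23, Balance pass at 28, QA pass at 25, Cert submission at 22, Patch build at 36. The latest is day 36.

36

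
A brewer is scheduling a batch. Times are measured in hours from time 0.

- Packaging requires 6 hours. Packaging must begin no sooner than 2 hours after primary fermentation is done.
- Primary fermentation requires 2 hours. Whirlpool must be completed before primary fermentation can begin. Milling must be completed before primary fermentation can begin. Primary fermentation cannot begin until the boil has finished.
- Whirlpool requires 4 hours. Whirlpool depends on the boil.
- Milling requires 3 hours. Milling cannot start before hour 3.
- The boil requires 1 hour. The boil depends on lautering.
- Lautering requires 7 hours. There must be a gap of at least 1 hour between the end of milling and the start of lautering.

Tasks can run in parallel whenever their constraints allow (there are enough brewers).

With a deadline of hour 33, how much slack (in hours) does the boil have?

Milling cannot begin until its own release at hour 3. It runs from hour 3 to 3 + 3 = hour 6.
After milling (finishes hour 6, plus 1-hour gap → hour 7), lautering can start at hour 7 and finishes at hour 14.
After lautering (finishes hour 14), the boil can start at hour 14 and finishes at hour 15.

Working backward from the deadline:
To finish by hour 33, packaging (duration 6) must start no later than hour 27.
Primary fermentation must finish before packaging (must start by hour 27, minus 2-hour gap → hour 25). With a 2-hour duration, primary fermentation must start by 25 − 2 = hour 23.
Whirlpool has to be done before primary fermentation (must start by hour 23). That means finishing by hour 23, i.e. starting by 23 − 4 = hour 19.
The boil feeds whirlpool (must start by hour 19); primary fermentation (must start by hour 23). Taking the minimum, the boil must finish by hour 19 and start by 19 − 1 = hour 18.
So the boil can start as early as hour 14 and as late as hour 18, giving 18 − 14 = 4 hours of slack.

4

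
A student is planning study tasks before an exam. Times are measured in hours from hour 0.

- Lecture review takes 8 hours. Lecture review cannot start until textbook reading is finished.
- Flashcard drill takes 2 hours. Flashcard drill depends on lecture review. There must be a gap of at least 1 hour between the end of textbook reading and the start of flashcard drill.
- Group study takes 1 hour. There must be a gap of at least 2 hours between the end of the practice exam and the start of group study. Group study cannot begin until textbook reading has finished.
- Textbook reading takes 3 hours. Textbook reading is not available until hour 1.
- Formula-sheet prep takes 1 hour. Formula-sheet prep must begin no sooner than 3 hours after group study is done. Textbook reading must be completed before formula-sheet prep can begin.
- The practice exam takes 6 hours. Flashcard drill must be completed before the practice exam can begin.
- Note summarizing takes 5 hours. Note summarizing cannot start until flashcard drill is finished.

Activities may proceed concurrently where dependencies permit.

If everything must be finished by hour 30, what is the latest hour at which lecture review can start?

7

Formula-sheet prep must finish by hour 30; it takes 1 hour, so it must start by 30 − 1 = hour 29.
Group study has to be done before formula-sheet prep (must start by hour 29, minus 3-hour gap → hour 26). That means finishing by hour 26, i.e. starting by 26 − 1 = hour 25.
The practice exam has to be done before group study (must start by hour 25, minus 2-hour gap → hour 23). That means finishing by hour 23, i.e. starting by 23 − 6 = hour 17.
Note summarizing must finish by hour 30; it takes 5 hours, so it must start by 30 − 5 = hour 25.
For flashcard drill: the practice exam (must start by hour 17); note summarizing (must start by hour 25). The most restrictive is hour 17; with a 2-hour duration, flashcard drill must start by hour 15.
Since flashcard drill (must start by hour 15) depends on it, lecture review must finish by hour 15. Backing off its 8-hour duration gives a latest start of hour 7.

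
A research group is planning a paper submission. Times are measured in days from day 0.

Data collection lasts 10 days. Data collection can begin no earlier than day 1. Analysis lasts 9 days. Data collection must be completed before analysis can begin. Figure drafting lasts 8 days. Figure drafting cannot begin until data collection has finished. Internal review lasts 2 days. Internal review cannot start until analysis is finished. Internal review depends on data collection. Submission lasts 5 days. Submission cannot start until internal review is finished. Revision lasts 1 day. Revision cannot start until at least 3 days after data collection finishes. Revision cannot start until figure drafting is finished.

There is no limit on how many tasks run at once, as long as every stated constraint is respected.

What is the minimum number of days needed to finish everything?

27

Data collection cannot begin until its own release at day 1. It runs from day 1 to 1 + 10 = day 11.
After data collection (finishes day 11), figure drafting can start at day 11 and finishes at day 19.
Revision has to wait for data collection (finishes day 11, plus 3-day gap → day 14); figure drafting (finishes day 19). The latest of these is day 19, so revision runs day 19 to 19 + 1 = day 20.
Analysis waits on data collection (finishes day 11), so it starts at day 11 and finishes at 11 + 9 = day 20.
Internal review needs all of analysis (finishes day 20); data collection (finishes day 11). That puts its earliest start at day 20; it finishes at 20 + 2 = day 22.
Submission cannot begin until internal review (finishes day 22). It runs from day 22 to 22 + 5 = day 27.
All tasks are finished once the last one completes. Finish times: Data collection at 11, Analysis at 20, Figure drafting at 19, Internal review at 22, Revision at 20, Submission at 27. The latest is day 27.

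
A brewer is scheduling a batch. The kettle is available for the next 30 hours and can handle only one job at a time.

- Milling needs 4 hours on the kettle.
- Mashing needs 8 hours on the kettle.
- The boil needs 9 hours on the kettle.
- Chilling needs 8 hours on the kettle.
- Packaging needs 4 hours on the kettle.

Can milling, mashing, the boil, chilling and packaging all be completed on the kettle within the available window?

No

Running back to back, the jobs need 4 + 8 + 9 + 8 + 4 = 33 hours on the kettle.
Since 33 > 30, they cannot all fit.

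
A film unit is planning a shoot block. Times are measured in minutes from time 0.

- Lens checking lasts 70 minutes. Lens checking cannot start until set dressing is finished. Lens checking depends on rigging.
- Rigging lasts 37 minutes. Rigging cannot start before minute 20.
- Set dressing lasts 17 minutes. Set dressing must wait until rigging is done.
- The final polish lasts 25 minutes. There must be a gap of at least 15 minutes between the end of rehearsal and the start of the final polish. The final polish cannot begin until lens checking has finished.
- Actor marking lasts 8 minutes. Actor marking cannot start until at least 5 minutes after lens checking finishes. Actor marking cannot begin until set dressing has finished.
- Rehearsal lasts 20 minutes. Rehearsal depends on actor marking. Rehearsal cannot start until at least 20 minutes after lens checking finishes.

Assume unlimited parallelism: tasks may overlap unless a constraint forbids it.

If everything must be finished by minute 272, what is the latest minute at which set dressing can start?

105

Nothing follows the final polish; the deadline of minute 272 is its only limit. It must start by 272 − 25 = minute 247.
Rehearsal feeds into the final polish (must start by minute 247, minus 15-minute gap → minute 232); so rehearsal must finish by minute 232 and therefore start by minute 212.
Actor marking has to be done before rehearsal (must start by minute 212). That means finishing by minute 212, i.e. starting by 212 − 8 = minute 204.
Lens checking must finish in time for actor marking (must start by minute 204, minus 5-minute gap → minute 199); rehearsal (must start by minute 212, minus 20-minute gap → minute 192); the final polish (must start by minute 247). The tightest is minute 192, so lens checking must start by 192 − 70 = minute 122.
For set dressing: lens checking (must start by minute 122); actor marking (must start by minute 204). The most restrictive is minute 122; with a 17-minute duration, set dressing must start by minute 105.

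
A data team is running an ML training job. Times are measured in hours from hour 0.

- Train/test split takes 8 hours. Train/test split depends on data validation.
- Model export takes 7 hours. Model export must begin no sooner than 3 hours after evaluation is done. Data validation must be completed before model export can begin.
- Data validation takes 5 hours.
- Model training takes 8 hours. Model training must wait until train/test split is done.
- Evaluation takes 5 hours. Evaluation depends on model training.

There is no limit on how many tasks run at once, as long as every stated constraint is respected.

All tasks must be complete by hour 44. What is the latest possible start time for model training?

To finish by hour 44, model export (duration 7) must start no later than hour 37.
Evaluation feeds into model export (must start by hour 37, minus 3-hour gap → hour 34); so evaluation must finish by hour 34 and therefore start by hour 29.
Model training must finish before evaluation (must start by hour 29). With an 8-hour duration, model training must start by 29 − 8 = hour 21.

21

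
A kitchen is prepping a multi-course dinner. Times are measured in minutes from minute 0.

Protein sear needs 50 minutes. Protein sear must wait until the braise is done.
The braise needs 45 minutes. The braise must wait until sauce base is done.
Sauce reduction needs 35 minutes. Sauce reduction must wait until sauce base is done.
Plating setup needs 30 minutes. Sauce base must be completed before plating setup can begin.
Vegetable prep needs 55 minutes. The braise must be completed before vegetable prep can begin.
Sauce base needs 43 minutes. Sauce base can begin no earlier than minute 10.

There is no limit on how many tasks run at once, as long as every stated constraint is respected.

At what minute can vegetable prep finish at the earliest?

Sauce base waits on its own release at minute 10, so it starts at minute 10 and finishes at 10 + 43 = minute 53.
The braise cannot begin until sauce base (finishes minute 53). It runs from minute 53 to 53 + 45 = minute 98.
After the braise (finishes minute 98), vegetable prep can start at minute 98 and finishes at minute 153.

153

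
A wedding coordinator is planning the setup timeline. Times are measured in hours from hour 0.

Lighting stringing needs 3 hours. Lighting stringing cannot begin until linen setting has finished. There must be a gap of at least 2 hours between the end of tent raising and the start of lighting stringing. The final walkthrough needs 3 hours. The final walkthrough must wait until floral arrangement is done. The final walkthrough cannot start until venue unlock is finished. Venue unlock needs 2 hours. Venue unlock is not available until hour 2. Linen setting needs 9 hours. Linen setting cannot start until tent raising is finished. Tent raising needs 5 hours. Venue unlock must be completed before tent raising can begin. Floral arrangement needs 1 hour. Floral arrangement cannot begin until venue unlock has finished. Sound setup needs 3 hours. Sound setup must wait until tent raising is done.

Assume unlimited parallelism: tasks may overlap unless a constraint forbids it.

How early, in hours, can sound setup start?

9

Venue unlock cannot begin until its own release at hour 2. It runs from hour 2 to 2 + 2 = hour 4.
After venue unlock (finishes hour 4), tent raising can start at hour 4 and finishes at hour 9.
Sound setup waits on tent raising (finishes hour 9), so the earliest it can start is hour 9.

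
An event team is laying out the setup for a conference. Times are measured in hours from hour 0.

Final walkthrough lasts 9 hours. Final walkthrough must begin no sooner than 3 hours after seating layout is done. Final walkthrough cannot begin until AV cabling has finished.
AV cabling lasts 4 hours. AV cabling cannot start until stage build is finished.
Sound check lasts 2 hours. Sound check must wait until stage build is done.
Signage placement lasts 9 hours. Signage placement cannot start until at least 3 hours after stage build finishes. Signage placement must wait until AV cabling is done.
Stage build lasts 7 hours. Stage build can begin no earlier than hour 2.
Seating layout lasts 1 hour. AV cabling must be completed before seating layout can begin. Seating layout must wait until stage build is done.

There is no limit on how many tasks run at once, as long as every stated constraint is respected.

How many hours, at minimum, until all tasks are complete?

Stage build waits on its own release at hour 2, so it starts at hour 2 and finishes at 2 + 7 = hour 9.
Sound check waits on stage build (finishes hour 9), so it starts at hour 9 and finishes at 9 + 2 = hour 11.
After stage build (finishes hour 9), AV cabling can start at hour 9 and finishes at hour 13.
Signage placement cannot start until stage build (finishes hour 9, plus 3-hour gap → hour 12); AV cabling (finishes hour 13). The controlling bound is hour 13, so signage placement finishes at 13 + 9 = hour 22.
Seating layout cannot start until AV cabling (finishes hour 13); stage build (finishes hour 9). The controlling bound is hour 13, so seating layout finishes at 13 + 1 = hour 14.
Final walkthrough has to wait for seating layout (finishes hour 14, plus 3-hour gap → hour 17); AV cabling (finishes hour 13). The latest of these is hour 17, so final walkthrough runs hour 17 to 17 + 9 = hour 26.
All tasks are finished once the last one completes. Finish times: Stage build at 9, AV cabling at 13, Seating layout at 14, Signage placement at 22, Sound check at 11, Final walkthrough at 26. The latest is hour 26.

26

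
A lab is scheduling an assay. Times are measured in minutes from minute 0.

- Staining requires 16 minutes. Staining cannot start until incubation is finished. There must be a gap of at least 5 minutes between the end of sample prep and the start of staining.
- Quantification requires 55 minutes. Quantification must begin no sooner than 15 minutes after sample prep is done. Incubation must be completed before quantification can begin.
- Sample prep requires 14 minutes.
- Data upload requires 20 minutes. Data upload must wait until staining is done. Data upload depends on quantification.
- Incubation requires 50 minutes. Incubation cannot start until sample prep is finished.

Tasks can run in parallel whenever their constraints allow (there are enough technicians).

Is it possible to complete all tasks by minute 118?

Sample prep has no prerequisites, so it starts at minute 0 and finishes at minute 14.
Incubation waits on sample prep (finishes minute 14), so it starts at minute 14 and finishes at 14 + 50 = minute 64.
For quantification: sample prep (finishes minute 14, plus 15-minute gap → minute 29); incubation (finishes minute 64). Taking the maximum gives a start of minute 64, and it finishes at 64 + 55 = minute 119.
Staining has to wait for incubation (finishes minute 64); sample prep (finishes minute 14, plus 5-minute gap → minute 19). The latest of these is minute 64, so staining runs minute 64 to 64 + 16 = minute 80.
Data upload needs all of staining (finishes minute 80); quantification (finishes minute 119). That puts its earliest start at minute 119; it finishes at 119 + 20 = minute 139.
The earliest everything can be done is minute 139, which is after the deadline of 118, so it is not possible.

No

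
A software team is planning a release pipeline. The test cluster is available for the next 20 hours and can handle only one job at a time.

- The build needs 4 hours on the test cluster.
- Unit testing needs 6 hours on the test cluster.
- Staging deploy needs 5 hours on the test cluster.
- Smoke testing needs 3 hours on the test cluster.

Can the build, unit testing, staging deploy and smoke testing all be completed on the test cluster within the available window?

Running back to back, the jobs need 4 + 6 + 5 + 3 = 18 hours on the test cluster.
Since 18 ≤ 20, they fit within the window.

Yes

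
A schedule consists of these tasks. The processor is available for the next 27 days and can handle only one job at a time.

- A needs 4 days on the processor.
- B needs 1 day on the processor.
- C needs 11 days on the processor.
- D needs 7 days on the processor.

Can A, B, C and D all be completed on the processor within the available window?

Yes

Running back to back, the jobs need 4 + 1 + 11 + 7 = 23 days on the processor.
Since 23 ≤ 27, they fit within the window.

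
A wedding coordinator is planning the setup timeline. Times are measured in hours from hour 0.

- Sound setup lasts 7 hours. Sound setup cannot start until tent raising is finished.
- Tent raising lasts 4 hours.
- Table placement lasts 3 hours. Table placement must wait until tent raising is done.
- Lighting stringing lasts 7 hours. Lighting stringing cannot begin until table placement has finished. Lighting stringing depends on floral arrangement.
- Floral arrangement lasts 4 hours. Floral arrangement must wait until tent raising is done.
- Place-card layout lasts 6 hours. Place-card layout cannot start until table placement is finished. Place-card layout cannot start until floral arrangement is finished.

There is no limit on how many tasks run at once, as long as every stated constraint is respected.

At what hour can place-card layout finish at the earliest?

14

Tent raising can start immediately at hour 0; it finishes at hour 4.
Floral arrangement cannot begin until tent raising (finishes hour 4). It runs from hour 4 to 4 + 4 = hour 8.
After tent raising (finishes hour 4), table placement can start at hour 4 and finishes at hour 7.
For place-card layout: table placement (finishes hour 7); floral arrangement (finishes hour 8). Taking the maximum gives a start of hour 8, and it finishes at 8 + 6 = hour 14.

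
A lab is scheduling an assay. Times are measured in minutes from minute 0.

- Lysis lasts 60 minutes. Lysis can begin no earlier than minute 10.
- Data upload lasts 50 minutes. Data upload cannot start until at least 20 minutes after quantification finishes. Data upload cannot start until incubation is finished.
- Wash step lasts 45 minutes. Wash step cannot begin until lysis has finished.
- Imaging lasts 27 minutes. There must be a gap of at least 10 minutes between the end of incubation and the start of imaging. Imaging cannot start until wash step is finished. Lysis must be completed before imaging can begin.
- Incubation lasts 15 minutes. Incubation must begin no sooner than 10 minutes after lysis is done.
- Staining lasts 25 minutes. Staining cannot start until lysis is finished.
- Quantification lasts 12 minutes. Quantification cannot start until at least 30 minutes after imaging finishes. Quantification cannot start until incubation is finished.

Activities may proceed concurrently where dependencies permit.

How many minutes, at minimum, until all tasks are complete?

Lysis cannot begin until its own release at minute 10. It runs from minute 10 to 10 + 60 = minute 70.
After lysis (finishes minute 70), staining can start at minute 70 and finishes at minute 95.
Wash step waits on lysis (finishes minute 70), so it starts at minute 70 and finishes at 70 + 45 = minute 115.
After lysis (finishes minute 70, plus 10-minute gap → minute 80), incubation can start at minute 80 and finishes at minute 95.
Imaging cannot start until incubation (finishes minute 95, plus 10-minute gap → minute 105); wash step (finishes minute 115); lysis (finishes minute 70). The controlling bound is minute 115, so imaging finishes at 115 + 27 = minute 142.
Quantification has to wait for imaging (finishes minute 142, plus 30-minute gap → minute 172); incubation (finishes minute 95). The latest of these is minute 172, so quantification runs minute 172 to 172 + 12 = minute 184.
Data upload needs all of quantification (finishes minute 184, plus 20-minute gap → minute 204); incubation (finishes minute 95). That puts its earliest start at minute 204; it finishes at 204 + 50 = minute 254.
All tasks are finished once the last one completes. Finish times: Lysis at 70, Incubation at 95, Wash step at 115, Staining at 95, Imaging at 142, Quantification at 184, Data upload at 254. The latest is minute 254.

254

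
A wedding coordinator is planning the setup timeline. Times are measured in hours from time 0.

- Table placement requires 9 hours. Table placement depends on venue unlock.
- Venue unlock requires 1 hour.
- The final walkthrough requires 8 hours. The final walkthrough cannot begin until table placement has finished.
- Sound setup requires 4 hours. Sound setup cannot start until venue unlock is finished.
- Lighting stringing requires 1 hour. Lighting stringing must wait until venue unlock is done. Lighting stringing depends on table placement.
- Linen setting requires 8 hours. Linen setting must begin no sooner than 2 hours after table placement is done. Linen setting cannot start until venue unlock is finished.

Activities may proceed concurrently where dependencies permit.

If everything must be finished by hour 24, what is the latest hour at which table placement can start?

5

To finish by hour 24, linen setting (duration 8) must start no later than hour 16.
To finish by hour 24, lighting stringing (duration 1) must start no later than hour 23.
The final walkthrough must finish by hour 24; it takes 8 hours, so it must start by 24 − 8 = hour 16.
Table placement must finish in time for linen setting (must start by hour 16, minus 2-hour gap → hour 14); lighting stringing (must start by hour 23); the final walkthrough (must start by hour 16). The tightest is hour 14, so table placement must start by 14 − 9 = hour 5.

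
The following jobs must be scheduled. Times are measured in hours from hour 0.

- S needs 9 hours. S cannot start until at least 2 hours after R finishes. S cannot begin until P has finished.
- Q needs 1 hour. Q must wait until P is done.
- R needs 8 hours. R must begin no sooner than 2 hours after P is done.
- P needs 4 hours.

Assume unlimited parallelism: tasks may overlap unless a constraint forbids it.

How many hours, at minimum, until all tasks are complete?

P can start immediately at hour 0; it finishes at hour 4.
After P (finishes hour 4, plus 2-hour gap → hour 6), R can start at hour 6 and finishes at hour 14.
S cannot start until R (finishes hour 14, plus 2-hour gap → hour 16); P (finishes hour 4). The controlling bound is hour 16, so S finishes at 16 + 9 = hour 25.
Q cannot begin until P (finishes hour 4). It runs from hour 4 to 4 + 1 = hour 5.
All tasks are finished once the last one completes. Finish times: P at 4, Q at 5, R at 14, S at 25. The latest is hour 25.

25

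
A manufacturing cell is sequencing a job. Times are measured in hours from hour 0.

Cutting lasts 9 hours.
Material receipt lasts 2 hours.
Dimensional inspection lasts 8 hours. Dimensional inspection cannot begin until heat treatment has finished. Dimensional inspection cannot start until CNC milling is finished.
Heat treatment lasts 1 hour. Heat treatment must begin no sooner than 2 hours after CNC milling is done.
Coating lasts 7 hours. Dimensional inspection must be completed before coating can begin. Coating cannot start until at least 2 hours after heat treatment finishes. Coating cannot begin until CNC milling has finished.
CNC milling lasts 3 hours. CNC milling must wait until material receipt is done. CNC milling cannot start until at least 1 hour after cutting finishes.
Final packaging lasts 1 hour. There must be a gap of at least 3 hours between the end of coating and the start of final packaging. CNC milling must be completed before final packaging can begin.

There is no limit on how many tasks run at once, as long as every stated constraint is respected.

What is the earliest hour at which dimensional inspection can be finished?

24

Cutting can start immediately at hour 0; it finishes at hour 9.
Material receipt can start immediately at hour 0; it finishes at hour 2.
CNC milling cannot start until material receipt (finishes hour 2); cutting (finishes hour 9, plus 1-hour gap → hour 10). The controlling bound is hour 10, so CNC milling finishes at 10 + 3 = hour 13.
Heat treatment waits on CNC milling (finishes hour 13, plus 2-hour gap → hour 15), so it starts at hour 15 and finishes at 15 + 1 = hour 16.
Dimensional inspection needs all of heat treatment (finishes hour 16); CNC milling (finishes hour 13). That puts its earliest start at hour 16; it finishes at 16 + 8 = hour 24.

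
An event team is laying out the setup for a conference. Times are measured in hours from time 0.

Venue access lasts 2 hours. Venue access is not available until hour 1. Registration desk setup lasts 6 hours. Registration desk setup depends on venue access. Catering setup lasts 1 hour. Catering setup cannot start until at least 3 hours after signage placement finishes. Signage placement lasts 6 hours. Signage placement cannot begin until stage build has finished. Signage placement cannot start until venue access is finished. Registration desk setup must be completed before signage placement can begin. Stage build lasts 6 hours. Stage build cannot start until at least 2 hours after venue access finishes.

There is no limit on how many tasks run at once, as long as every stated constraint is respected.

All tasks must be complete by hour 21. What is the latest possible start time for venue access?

1

To finish by hour 21, catering setup (duration 1) must start no later than hour 20.
Signage placement has to be done before catering setup (must start by hour 20, minus 3-hour gap → hour 17). That means finishing by hour 17, i.e. starting by 17 − 6 = hour 11.
Stage build feeds into signage placement (must start by hour 11); so stage build must finish by hour 11 and therefore start by hour 5.
Registration desk setup must finish before signage placement (must start by hour 11). With a 6-hour duration, registration desk setup must start by 11 − 6 = hour 5.
Venue access feeds stage build (must start by hour 5, minus 2-hour gap → hour 3); registration desk setup (must start by hour 5); signage placement (must start by hour 11). Taking the minimum, venue access must finish by hour 3 and start by 3 − 2 = hour 1.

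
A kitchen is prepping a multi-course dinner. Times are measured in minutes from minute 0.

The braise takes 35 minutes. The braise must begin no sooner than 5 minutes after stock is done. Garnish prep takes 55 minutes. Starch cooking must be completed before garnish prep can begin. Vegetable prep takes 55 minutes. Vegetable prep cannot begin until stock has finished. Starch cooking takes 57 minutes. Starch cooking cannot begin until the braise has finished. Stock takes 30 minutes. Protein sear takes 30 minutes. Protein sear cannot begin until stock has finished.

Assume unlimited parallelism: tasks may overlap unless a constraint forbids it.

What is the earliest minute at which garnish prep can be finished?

182

Stock can start immediately at minute 0; it finishes at minute 30.
The braise cannot begin until stock (finishes minute 30, plus 5-minute gap → minute 35). It runs from minute 35 to 35 + 35 = minute 70.
Starch cooking waits on the braise (finishes minute 70), so it starts at minute 70 and finishes at 70 + 57 = minute 127.
Garnish prep waits on starch cooking (finishes minute 127), so it starts at minute 127 and finishes at 127 + 55 = minute 182.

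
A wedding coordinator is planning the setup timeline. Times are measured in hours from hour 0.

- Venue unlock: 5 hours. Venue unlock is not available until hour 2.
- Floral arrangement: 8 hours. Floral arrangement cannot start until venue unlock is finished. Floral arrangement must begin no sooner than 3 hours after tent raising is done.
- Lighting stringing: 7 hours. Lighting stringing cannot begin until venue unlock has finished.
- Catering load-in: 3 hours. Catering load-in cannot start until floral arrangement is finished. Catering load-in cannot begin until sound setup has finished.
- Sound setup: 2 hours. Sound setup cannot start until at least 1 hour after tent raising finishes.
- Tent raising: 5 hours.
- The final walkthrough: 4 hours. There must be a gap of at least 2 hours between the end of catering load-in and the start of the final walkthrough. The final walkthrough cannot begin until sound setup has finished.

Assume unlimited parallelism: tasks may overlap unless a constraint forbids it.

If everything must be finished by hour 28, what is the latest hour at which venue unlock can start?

6

To finish by hour 28, the final walkthrough (duration 4) must start no later than hour 24.
Catering load-in must finish before the final walkthrough (must start by hour 24, minus 2-hour gap → hour 22). With a 3-hour duration, catering load-in must start by 22 − 3 = hour 19.
Floral arrangement has to be done before catering load-in (must start by hour 19). That means finishing by hour 19, i.e. starting by 19 − 8 = hour 11.
To finish by hour 28, lighting stringing (duration 7) must start no later than hour 21.
For venue unlock: floral arrangement (must start by hour 11); lighting stringing (must start by hour 21). The most restrictive is hour 11; with a 5-hour duration, venue unlock must start by hour 6.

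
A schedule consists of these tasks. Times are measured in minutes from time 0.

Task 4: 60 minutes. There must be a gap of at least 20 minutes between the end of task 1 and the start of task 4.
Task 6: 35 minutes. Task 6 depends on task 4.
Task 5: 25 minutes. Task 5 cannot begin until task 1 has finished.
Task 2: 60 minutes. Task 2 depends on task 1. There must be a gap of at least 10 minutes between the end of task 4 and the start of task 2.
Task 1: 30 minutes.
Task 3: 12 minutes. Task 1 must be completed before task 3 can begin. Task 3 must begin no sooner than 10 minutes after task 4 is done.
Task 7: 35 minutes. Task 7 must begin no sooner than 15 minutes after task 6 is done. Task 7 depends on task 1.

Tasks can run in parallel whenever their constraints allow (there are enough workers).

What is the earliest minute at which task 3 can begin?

Task 1 has no prerequisites, so it starts at minute 0 and finishes at minute 30.
After task 1 (finishes minute 30, plus 20-minute gap → minute 50), task 4 can start at minute 50 and finishes at minute 110.
Task 3 waits on task 1 (finishes minute 30); task 4 (finishes minute 110, plus 10-minute gap → minute 120). The latest of these is minute 120, which is the earliest task 3 can start.

120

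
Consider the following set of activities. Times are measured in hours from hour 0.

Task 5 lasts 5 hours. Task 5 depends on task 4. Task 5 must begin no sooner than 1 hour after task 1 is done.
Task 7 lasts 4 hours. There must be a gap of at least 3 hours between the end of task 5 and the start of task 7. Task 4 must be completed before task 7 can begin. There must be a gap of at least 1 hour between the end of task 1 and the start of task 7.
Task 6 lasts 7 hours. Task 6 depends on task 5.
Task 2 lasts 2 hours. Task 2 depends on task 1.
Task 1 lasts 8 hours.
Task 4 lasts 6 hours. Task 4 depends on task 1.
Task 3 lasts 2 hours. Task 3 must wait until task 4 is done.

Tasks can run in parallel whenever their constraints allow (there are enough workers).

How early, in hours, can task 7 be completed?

26

Nothing blocks task 1, so it runs from hour 0 to hour 8.
Task 4 cannot begin until task 1 (finishes hour 8). It runs from hour 8 to 8 + 6 = hour 14.
Task 5 has to wait for task 4 (finishes hour 14); task 1 (finishes hour 8, plus 1-hour gap → hour 9). The latest of these is hour 14, so task 5 runs hour 14 to 14 + 5 = hour 19.
Task 7 cannot start until task 5 (finishes hour 19, plus 3-hour gap → hour 22); task 4 (finishes hour 14); task 1 (finishes hour 8, plus 1-hour gap → hour 9). The controlling bound is hour 22, so task 7 finishes at 22 + 4 = hour 26.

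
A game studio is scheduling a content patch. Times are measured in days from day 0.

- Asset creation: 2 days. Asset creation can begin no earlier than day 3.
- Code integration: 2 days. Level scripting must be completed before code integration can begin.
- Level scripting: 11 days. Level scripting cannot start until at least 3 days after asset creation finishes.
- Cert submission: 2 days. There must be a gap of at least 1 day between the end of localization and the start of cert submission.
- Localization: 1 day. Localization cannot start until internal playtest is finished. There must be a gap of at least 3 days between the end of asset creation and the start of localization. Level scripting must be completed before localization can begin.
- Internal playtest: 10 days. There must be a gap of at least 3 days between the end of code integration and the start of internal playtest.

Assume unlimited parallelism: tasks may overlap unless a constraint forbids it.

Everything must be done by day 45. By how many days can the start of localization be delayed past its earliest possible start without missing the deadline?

7

Asset creation waits on its own release at day 3, so it starts at day 3 and finishes at 3 + 2 = day 5.
After asset creation (finishes day 5, plus 3-day gap → day 8), level scripting can start at day 8 and finishes at day 19.
After level scripting (finishes day 19), code integration can start at day 19 and finishes at day 21.
Internal playtest waits on code integration (finishes day 21, plus 3-day gap → day 24), so it starts at day 24 and finishes at 24 + 10 = day 34.
Localization cannot start until internal playtest (finishes day 34); asset creation (finishes day 5, plus 3-day gap → day 8); level scripting (finishes day 19). The controlling bound is day 34, so localization finishes at 34 + 1 = day 35.

Working backward from the deadline:
Nothing follows cert submission; the deadline of day 45 is its only limit. It must start by 45 − 2 = day 43.
Localization feeds into cert submission (must start by day 43, minus 1-day gap → day 42); so localization must finish by day 42 and therefore start by day 41.
So localization can start as early as day 34 and as late as day 41, giving 41 − 34 = 7 days of slack.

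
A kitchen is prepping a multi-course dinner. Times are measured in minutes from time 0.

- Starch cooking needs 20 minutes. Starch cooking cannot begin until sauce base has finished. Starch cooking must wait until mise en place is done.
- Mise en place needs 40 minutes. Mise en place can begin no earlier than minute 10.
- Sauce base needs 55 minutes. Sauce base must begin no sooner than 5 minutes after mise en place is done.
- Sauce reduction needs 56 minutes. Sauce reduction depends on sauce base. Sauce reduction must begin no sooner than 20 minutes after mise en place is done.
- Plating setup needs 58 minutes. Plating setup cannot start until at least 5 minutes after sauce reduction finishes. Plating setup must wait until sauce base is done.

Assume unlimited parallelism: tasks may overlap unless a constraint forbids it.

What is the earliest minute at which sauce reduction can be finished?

Mise en place cannot begin until its own release at minute 10. It runs from minute 10 to 10 + 40 = minute 50.
Sauce base cannot begin until mise en place (finishes minute 50, plus 5-minute gap → minute 55). It runs from minute 55 to 55 + 55 = minute 110.
Sauce reduction has to wait for sauce base (finishes minute 110); mise en place (finishes minute 50, plus 20-minute gap → minute 70). The latest of these is minute 110, so sauce reduction runs minute 110 to 110 + 56 = minute 166.

166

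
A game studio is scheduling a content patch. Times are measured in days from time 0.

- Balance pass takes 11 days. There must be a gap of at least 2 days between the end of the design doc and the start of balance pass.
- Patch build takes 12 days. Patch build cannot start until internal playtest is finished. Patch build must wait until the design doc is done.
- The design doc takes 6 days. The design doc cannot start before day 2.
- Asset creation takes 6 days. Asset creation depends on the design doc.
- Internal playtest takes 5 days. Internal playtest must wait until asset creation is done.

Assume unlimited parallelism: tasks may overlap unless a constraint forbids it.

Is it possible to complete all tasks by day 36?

The design doc cannot begin until its own release at day 2. It runs from day 2 to 2 + 6 = day 8.
After the design doc (finishes day 8, plus 2-day gap → day 10), balance pass can start at day 10 and finishes at day 21.
After the design doc (finishes day 8), asset creation can start at day 8 and finishes at day 14.
After asset creation (finishes day 14), internal playtest can start at day 14 and finishes at day 19.
Patch build needs all of internal playtest (finishes day 19); the design doc (finishes day 8). That puts its earliest start at day 19; it finishes at 19 + 12 = day 31.
Every task is finished by day 31, which is no later than the deadline of 36, so the schedule is feasible.

Yes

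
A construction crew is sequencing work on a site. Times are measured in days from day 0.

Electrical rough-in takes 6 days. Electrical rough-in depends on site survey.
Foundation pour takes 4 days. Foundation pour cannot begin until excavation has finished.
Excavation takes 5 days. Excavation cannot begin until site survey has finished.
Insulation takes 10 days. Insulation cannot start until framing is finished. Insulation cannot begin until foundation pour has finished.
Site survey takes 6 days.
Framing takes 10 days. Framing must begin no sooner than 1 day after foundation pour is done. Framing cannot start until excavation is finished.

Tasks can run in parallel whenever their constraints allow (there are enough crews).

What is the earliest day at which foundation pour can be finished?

Site survey can start immediately at day 0; it finishes at day 6.
Excavation cannot begin until site survey (finishes day 6). It runs from day 6 to 6 + 5 = day 11.
Foundation pour cannot begin until excavation (finishes day 11). It runs from day 11 to 11 + 4 = day 15.

15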